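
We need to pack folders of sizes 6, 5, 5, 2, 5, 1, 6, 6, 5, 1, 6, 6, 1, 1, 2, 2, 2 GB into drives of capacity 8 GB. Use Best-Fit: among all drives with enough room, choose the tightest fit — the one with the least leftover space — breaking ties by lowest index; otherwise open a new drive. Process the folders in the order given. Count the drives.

9 drives

Put 6 GB in drive 1; 2 GB remain.
Put 5 GB in drive 2; 3 GB remain.
Put 5 GB in drive 3; 3 GB remain.
Put 2 GB in drive 1; 0 GB remain.
Put 5 GB in drive 4; 3 GB remain.
Put 1 GB in drive 2; 2 GB remain.
Put 6 GB in drive 5; 2 GB remain.
Put 6 GB in drive 6; 2 GB remain.
Put 5 GB in drive 7; 3 GB remain.
Put 1 GB in drive 2; 1 GB remain.
Put 6 GB in drive 8; 2 GB remain.
Put 6 GB in drive 9; 2 GB remain.
Put 1 GB in drive 2; 0 GB remain.
Put 1 GB in drive 5; 1 GB remain.
Put 2 GB in drive 6; 0 GB remain.
Put 2 GB in drive 8; 0 GB remain.
Put 2 GB in drive 9; 0 GB remain.
Final drives: [6,2] [5,1,1,1] [5] [5] [6,1] [6,2] [5] [6,2] [6,2].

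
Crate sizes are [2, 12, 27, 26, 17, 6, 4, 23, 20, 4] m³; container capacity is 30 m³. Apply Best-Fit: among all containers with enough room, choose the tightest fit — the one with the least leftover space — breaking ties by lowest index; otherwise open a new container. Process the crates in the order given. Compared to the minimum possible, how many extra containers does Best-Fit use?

1

Best-Fit: [2,12] [27] [26,4] [17,6,4] [23] [20] → 6 containers.
Total size 141 m³; any packing needs at least ⌈141/30⌉ = 5 containers.
An optimal packing achieves that bound: [27,2] [26,4] [23,6] [20,4] [17,12] → 5 containers.
Excess: 6 − 5 = 1.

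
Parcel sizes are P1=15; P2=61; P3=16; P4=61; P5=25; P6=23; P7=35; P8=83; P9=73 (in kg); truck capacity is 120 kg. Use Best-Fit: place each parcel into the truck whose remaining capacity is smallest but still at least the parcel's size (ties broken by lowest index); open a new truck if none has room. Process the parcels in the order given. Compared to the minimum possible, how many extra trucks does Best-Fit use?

Best-Fit: [15,61,16,25] [61,23,35] [83] [73] → 4 trucks.
Total size 392 kg; any packing needs at least ⌈392/120⌉ = 4 trucks.
So 4 is already optimal.

0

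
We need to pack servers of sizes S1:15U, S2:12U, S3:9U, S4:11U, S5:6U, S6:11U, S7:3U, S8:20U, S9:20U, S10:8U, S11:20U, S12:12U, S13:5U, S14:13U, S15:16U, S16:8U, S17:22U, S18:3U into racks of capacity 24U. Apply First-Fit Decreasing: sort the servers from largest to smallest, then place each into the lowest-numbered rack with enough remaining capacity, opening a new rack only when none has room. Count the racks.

Sorted descending: 22, 20, 20, 20, 16, 15, 13, 12, 12, 11, 11, 9, 8, 8, 6, 5, 3, 3.
rack 1: place 22U, 2U left
rack 2: place 20U, 4U left
rack 3: place 20U, 4U left
rack 4: place 20U, 4U left
rack 5: place 16U, 8U left
rack 6: place 15U, 9U left
rack 7: place 13U, 11U left
rack 8: place 12U, 12U left
rack 8: place 12U, 0U left
rack 7: place 11U, 0U left
rack 9: place 11U, 13U left
rack 6: place 9U, 0U left
rack 5: place 8U, 0U left
rack 9: place 8U, 5U left
rack 10: place 6U, 18U left
rack 9: place 5U, 0U left
rack 2: place 3U, 1U left
rack 3: place 3U, 1U left
Final racks: [22] [20,3] [20,3] [20] [16,8] [15,9] [13,11] [12,12] [11,8,5] [6].

10 racks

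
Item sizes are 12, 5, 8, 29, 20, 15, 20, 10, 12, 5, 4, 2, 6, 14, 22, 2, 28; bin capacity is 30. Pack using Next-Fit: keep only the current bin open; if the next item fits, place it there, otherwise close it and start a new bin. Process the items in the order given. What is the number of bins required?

9 bins

bin 1: place 12, 18 left
bin 1: place 5, 13 left
bin 1: place 8, 5 left
bin 2: place 29, 1 left
bin 3: place 20, 10 left
bin 4: place 15, 15 left
bin 5: place 20, 10 left
bin 5: place 10, 0 left
bin 6: place 12, 18 left
bin 6: place 5, 13 left
bin 6: place 4, 9 left
bin 6: place 2, 7 left
bin 6: place 6, 1 left
bin 7: place 14, 16 left
bin 8: place 22, 8 left
bin 8: place 2, 6 left
bin 9: place 28, 2 left
Final bins: [12,5,8] [29] [20] [15] [20,10] [12,5,4,2,6] [14] [22,2] [28].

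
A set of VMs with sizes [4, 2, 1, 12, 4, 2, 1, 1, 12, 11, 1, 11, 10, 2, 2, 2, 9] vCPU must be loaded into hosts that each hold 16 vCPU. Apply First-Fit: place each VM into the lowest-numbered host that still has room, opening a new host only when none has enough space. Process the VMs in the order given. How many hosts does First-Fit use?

7 hosts

Put 4 vCPU in host 1; 12 vCPU remain.
Put 2 vCPU in host 1; 10 vCPU remain.
Put 1 vCPU in host 1; 9 vCPU remain.
Put 12 vCPU in host 2; 4 vCPU remain.
Put 4 vCPU in host 1; 5 vCPU remain.
Put 2 vCPU in host 1; 3 vCPU remain.
Put 1 vCPU in host 1; 2 vCPU remain.
Put 1 vCPU in host 1; 1 vCPU remain.
Put 12 vCPU in host 3; 4 vCPU remain.
Put 11 vCPU in host 4; 5 vCPU remain.
Put 1 vCPU in host 1; 0 vCPU remain.
Put 11 vCPU in host 5; 5 vCPU remain.
Put 10 vCPU in host 6; 6 vCPU remain.
Put 2 vCPU in host 2; 2 vCPU remain.
Put 2 vCPU in host 2; 0 vCPU remain.
Put 2 vCPU in host 3; 2 vCPU remain.
Put 9 vCPU in host 7; 7 vCPU remain.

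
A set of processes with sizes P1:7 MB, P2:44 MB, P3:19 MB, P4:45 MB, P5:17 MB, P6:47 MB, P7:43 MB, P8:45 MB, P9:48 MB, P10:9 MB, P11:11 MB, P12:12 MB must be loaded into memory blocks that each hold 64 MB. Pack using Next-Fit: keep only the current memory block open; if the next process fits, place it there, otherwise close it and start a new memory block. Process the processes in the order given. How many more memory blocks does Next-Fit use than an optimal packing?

1

Next-Fit: [7,44] [19,45] [17,47] [43] [45] [48,9] [11,12] → 7 memory blocks.
Total size 347 MB; any packing needs at least ⌈347/64⌉ = 6 memory blocks.
An optimal packing achieves that bound: [48,12] [47,17] [45,19] [45,11,7] [44,9] [43] → 6 memory blocks.
Excess: 7 − 6 = 1.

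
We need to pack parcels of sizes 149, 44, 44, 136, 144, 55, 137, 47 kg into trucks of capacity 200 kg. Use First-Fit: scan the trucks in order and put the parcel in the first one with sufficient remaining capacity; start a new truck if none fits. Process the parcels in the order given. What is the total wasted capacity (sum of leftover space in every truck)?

149 kg → truck 1 (remaining 51 kg)
44 kg → truck 1 (remaining 7 kg)
44 kg → truck 2 (remaining 156 kg)
136 kg → truck 2 (remaining 20 kg)
144 kg → truck 3 (remaining 56 kg)
55 kg → truck 3 (remaining 1 kg)
137 kg → truck 4 (remaining 63 kg)
47 kg → truck 4 (remaining 16 kg)
4 trucks × 200 kg = 800 kg; used 756 kg; unused 44 kg.

44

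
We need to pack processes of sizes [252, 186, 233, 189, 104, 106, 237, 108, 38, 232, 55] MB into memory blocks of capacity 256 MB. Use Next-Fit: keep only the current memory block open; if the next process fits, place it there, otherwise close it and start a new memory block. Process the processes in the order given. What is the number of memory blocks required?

9 memory blocks

Put 252 MB in memory block 1; 4 MB remain.
Put 186 MB in memory block 2; 70 MB remain.
Put 233 MB in memory block 3; 23 MB remain.
Put 189 MB in memory block 4; 67 MB remain.
Put 104 MB in memory block 5; 152 MB remain.
Put 106 MB in memory block 5; 46 MB remain.
Put 237 MB in memory block 6; 19 MB remain.
Put 108 MB in memory block 7; 148 MB remain.
Put 38 MB in memory block 7; 110 MB remain.
Put 232 MB in memory block 8; 24 MB remain.
Put 55 MB in memory block 9; 201 MB remain.
Final memory blocks: [252] [186] [233] [189] [104,106] [237] [108,38] [232] [55].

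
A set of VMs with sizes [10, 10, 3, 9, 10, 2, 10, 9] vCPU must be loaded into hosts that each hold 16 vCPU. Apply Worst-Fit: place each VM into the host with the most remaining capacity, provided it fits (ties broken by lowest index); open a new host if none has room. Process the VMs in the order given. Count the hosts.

host 1: place 10 vCPU, 6 vCPU left
host 2: place 10 vCPU, 6 vCPU left
host 1: place 3 vCPU, 3 vCPU left
host 3: place 9 vCPU, 7 vCPU left
host 4: place 10 vCPU, 6 vCPU left
host 3: place 2 vCPU, 5 vCPU left
host 5: place 10 vCPU, 6 vCPU left
host 6: place 9 vCPU, 7 vCPU left

6 hosts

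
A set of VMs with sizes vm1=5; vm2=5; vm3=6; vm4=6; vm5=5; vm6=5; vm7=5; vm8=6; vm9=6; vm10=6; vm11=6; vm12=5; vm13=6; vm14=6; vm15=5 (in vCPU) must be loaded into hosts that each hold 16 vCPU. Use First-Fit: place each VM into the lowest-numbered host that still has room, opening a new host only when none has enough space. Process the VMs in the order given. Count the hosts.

host 1: place vm1 (5 vCPU), 11 vCPU left
host 1: place vm2 (5 vCPU), 6 vCPU left
host 1: place vm3 (6 vCPU), 0 vCPU left
host 2: place vm4 (6 vCPU), 10 vCPU left
host 2: place vm5 (5 vCPU), 5 vCPU left
host 2: place vm6 (5 vCPU), 0 vCPU left
host 3: place vm7 (5 vCPU), 11 vCPU left
host 3: place vm8 (6 vCPU), 5 vCPU left
host 4: place vm9 (6 vCPU), 10 vCPU left
host 4: place vm10 (6 vCPU), 4 vCPU left
host 5: place vm11 (6 vCPU), 10 vCPU left
host 3: place vm12 (5 vCPU), 0 vCPU left
host 5: place vm13 (6 vCPU), 4 vCPU left
host 6: place vm14 (6 vCPU), 10 vCPU left
host 6: place vm15 (5 vCPU), 5 vCPU left

6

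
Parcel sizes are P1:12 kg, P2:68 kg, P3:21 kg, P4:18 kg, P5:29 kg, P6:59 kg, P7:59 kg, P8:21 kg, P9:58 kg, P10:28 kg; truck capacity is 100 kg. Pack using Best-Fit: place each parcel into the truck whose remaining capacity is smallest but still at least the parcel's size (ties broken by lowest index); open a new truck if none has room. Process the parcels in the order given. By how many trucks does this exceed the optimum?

Best-Fit: [12,68,18] [21,29] [59,21] [59,28] [58] → 5 trucks.
Total size 373 kg; any packing needs at least ⌈373/100⌉ = 4 trucks.
An optimal packing achieves that bound: [68,29] [59,28,12] [59,21,18] [58,21] → 4 trucks.
Excess: 5 − 4 = 1.

1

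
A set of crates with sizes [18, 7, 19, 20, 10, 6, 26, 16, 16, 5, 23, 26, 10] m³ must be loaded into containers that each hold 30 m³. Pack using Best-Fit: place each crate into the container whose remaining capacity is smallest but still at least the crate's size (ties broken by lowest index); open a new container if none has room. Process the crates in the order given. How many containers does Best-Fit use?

8

container 1: place 18 m³, 12 m³ left
container 1: place 7 m³, 5 m³ left
container 2: place 19 m³, 11 m³ left
container 3: place 20 m³, 10 m³ left
container 3: place 10 m³, 0 m³ left
container 2: place 6 m³, 5 m³ left
container 4: place 26 m³, 4 m³ left
container 5: place 16 m³, 14 m³ left
container 6: place 16 m³, 14 m³ left
container 1: place 5 m³, 0 m³ left
container 7: place 23 m³, 7 m³ left
container 8: place 26 m³, 4 m³ left
container 5: place 10 m³, 4 m³ left
Final containers: [18,7,5] [19,6] [20,10] [26] [16,10] [16] [23] [26].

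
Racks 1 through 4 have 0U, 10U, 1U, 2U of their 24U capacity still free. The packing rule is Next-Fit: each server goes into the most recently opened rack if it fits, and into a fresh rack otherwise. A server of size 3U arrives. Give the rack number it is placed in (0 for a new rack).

0

Next-Fit only looks at rack 4, which has 2U free.
3U does not fit, so a new rack is opened.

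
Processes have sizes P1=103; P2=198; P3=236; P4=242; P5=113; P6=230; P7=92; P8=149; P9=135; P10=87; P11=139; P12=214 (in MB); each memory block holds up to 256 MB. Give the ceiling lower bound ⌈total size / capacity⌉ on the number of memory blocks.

8

Total size = 103 + 198 + 236 + 242 + 113 + 230 + 92 + 149 + 135 + 87 + 139 + 214 = 1938 MB.
⌈1938 / 256⌉ = 8.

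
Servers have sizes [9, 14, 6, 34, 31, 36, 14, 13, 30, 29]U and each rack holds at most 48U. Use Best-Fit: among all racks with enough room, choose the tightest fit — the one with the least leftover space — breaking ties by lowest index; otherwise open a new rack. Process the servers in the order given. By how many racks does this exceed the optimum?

Best-Fit: [9,14,6] [34,14] [31,13] [36] [30] [29] → 6 racks.
Total size 216U; any packing needs at least ⌈216/48⌉ = 5 racks.
An optimal packing achieves that bound: [36,9] [34,14] [31,14] [30,13] [29,6] → 5 racks.
Excess: 6 − 5 = 1.

1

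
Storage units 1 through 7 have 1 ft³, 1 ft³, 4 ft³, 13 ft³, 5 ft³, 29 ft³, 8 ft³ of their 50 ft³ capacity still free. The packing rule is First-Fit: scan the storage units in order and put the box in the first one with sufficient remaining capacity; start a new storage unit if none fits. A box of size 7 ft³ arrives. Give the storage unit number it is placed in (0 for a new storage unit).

Storage units with room: storage unit 4 (13 ft³), storage unit 6 (29 ft³), storage unit 7 (8 ft³).
The first with room is storage unit 4.

4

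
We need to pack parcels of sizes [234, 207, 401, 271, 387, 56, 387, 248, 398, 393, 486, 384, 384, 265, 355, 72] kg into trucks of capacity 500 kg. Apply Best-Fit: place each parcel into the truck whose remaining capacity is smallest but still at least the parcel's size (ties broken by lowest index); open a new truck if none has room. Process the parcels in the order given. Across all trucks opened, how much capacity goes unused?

1572

234 kg → truck 1 (remaining 266 kg)
207 kg → truck 1 (remaining 59 kg)
401 kg → truck 2 (remaining 99 kg)
271 kg → truck 3 (remaining 229 kg)
387 kg → truck 4 (remaining 113 kg)
56 kg → truck 1 (remaining 3 kg)
387 kg → truck 5 (remaining 113 kg)
248 kg → truck 6 (remaining 252 kg)
398 kg → truck 7 (remaining 102 kg)
393 kg → truck 8 (remaining 107 kg)
486 kg → truck 9 (remaining 14 kg)
384 kg → truck 10 (remaining 116 kg)
384 kg → truck 11 (remaining 116 kg)
265 kg → truck 12 (remaining 235 kg)
355 kg → truck 13 (remaining 145 kg)
72 kg → truck 2 (remaining 27 kg)
13 trucks × 500 kg = 6500 kg; used 4928 kg; unused 1572 kg.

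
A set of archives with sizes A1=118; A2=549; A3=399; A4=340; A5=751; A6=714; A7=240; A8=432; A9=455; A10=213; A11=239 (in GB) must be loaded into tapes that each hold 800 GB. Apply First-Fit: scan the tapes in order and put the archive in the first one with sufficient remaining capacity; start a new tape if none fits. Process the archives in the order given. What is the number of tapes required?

7

tape 1: place A1 (118 GB), 682 GB left
tape 1: place A2 (549 GB), 133 GB left
tape 2: place A3 (399 GB), 401 GB left
tape 2: place A4 (340 GB), 61 GB left
tape 3: place A5 (751 GB), 49 GB left
tape 4: place A6 (714 GB), 86 GB left
tape 5: place A7 (240 GB), 560 GB left
tape 5: place A8 (432 GB), 128 GB left
tape 6: place A9 (455 GB), 345 GB left
tape 6: place A10 (213 GB), 132 GB left
tape 7: place A11 (239 GB), 561 GB left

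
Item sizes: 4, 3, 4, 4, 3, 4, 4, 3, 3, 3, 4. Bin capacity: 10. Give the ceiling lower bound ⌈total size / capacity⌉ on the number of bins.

4 bins

Total size = 4 + 3 + 4 + 4 + 3 + 4 + 4 + 3 + 3 + 3 + 4 = 39.
⌈39 / 10⌉ = 4.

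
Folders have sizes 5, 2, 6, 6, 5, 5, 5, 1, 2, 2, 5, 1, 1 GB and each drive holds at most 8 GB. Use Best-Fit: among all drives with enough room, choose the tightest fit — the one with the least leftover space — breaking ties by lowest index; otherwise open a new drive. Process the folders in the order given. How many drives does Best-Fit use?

7

5 GB → drive 1 (remaining 3 GB)
2 GB → drive 1 (remaining 1 GB)
6 GB → drive 2 (remaining 2 GB)
6 GB → drive 3 (remaining 2 GB)
5 GB → drive 4 (remaining 3 GB)
5 GB → drive 5 (remaining 3 GB)
5 GB → drive 6 (remaining 3 GB)
1 GB → drive 1 (remaining 0 GB)
2 GB → drive 2 (remaining 0 GB)
2 GB → drive 3 (remaining 0 GB)
5 GB → drive 7 (remaining 3 GB)
1 GB → drive 4 (remaining 2 GB)
1 GB → drive 4 (remaining 1 GB)
Final drives: [5,2,1] [6,2] [6,2] [5,1,1] [5] [5] [5].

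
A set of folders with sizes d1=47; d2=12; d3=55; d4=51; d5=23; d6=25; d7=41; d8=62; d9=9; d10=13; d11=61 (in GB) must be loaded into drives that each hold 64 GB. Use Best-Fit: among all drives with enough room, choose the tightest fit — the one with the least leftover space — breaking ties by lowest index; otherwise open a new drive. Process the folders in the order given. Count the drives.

Put d1 (47 GB) in drive 1; 17 GB remain.
Put d2 (12 GB) in drive 1; 5 GB remain.
Put d3 (55 GB) in drive 2; 9 GB remain.
Put d4 (51 GB) in drive 3; 13 GB remain.
Put d5 (23 GB) in drive 4; 41 GB remain.
Put d6 (25 GB) in drive 4; 16 GB remain.
Put d7 (41 GB) in drive 5; 23 GB remain.
Put d8 (62 GB) in drive 6; 2 GB remain.
Put d9 (9 GB) in drive 2; 0 GB remain.
Put d10 (13 GB) in drive 3; 0 GB remain.
Put d11 (61 GB) in drive 7; 3 GB remain.

7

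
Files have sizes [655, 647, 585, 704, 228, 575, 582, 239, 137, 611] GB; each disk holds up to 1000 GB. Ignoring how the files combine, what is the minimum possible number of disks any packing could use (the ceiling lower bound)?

5

Total size = 655 + 647 + 585 + 704 + 228 + 575 + 582 + 239 + 137 + 611 = 4963 GB.
⌈4963 / 1000⌉ = 5.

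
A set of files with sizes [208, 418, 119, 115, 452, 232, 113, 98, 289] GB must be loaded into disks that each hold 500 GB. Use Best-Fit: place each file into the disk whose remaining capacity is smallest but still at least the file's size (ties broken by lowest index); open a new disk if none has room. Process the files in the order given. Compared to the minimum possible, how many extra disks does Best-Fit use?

0

Best-Fit: [208,119,115] [418] [452] [232,113,98] [289] → 5 disks.
Total size 2044 GB; any packing needs at least ⌈2044/500⌉ = 5 disks.
So 5 is already optimal.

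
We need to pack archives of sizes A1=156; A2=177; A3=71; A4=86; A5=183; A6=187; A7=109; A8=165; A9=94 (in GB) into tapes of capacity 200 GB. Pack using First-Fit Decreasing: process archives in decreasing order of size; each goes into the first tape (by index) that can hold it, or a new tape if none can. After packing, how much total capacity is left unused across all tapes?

Sorted descending: 187, 183, 177, 165, 156, 109, 94, 86, 71.
tape 1: place 187 GB, 13 GB left
tape 2: place 183 GB, 17 GB left
tape 3: place 177 GB, 23 GB left
tape 4: place 165 GB, 35 GB left
tape 5: place 156 GB, 44 GB left
tape 6: place 109 GB, 91 GB left
tape 7: place 94 GB, 106 GB left
tape 6: place 86 GB, 5 GB left
tape 7: place 71 GB, 35 GB left
7 tapes × 200 GB = 1400 GB; used 1228 GB; unused 172 GB.

172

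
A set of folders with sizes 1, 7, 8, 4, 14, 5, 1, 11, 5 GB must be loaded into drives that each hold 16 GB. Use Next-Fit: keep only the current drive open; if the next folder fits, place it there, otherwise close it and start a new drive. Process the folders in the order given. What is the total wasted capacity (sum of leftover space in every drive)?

24

1 GB → drive 1 (remaining 15 GB)
7 GB → drive 1 (remaining 8 GB)
8 GB → drive 1 (remaining 0 GB)
4 GB → drive 2 (remaining 12 GB)
14 GB → drive 3 (remaining 2 GB)
5 GB → drive 4 (remaining 11 GB)
1 GB → drive 4 (remaining 10 GB)
11 GB → drive 5 (remaining 5 GB)
5 GB → drive 5 (remaining 0 GB)
5 drives × 16 GB = 80 GB; used 56 GB; unused 24 GB.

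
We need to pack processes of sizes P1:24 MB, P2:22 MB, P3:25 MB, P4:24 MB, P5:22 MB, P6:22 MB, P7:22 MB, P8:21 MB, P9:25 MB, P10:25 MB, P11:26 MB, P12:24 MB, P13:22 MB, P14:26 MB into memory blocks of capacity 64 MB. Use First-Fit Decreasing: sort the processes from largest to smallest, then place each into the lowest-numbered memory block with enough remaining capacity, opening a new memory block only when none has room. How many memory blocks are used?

Sorted descending: 26, 26, 25, 25, 25, 24, 24, 24, 22, 22, 22, 22, 22, 21.
memory block 1: place 26 MB, 38 MB left
memory block 1: place 26 MB, 12 MB left
memory block 2: place 25 MB, 39 MB left
memory block 2: place 25 MB, 14 MB left
memory block 3: place 25 MB, 39 MB left
memory block 3: place 24 MB, 15 MB left
memory block 4: place 24 MB, 40 MB left
memory block 4: place 24 MB, 16 MB left
memory block 5: place 22 MB, 42 MB left
memory block 5: place 22 MB, 20 MB left
memory block 6: place 22 MB, 42 MB left
memory block 6: place 22 MB, 20 MB left
memory block 7: place 22 MB, 42 MB left
memory block 7: place 21 MB, 21 MB left

7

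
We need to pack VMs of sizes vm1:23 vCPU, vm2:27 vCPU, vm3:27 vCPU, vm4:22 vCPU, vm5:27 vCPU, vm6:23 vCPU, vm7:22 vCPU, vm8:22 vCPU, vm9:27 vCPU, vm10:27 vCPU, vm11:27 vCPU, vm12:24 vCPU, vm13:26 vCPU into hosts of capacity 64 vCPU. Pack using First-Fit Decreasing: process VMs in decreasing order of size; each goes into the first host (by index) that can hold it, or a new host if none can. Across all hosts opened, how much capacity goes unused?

Sorted descending: 27, 27, 27, 27, 27, 27, 26, 24, 23, 23, 22, 22, 22.
Put 27 vCPU in host 1; 37 vCPU remain.
Put 27 vCPU in host 1; 10 vCPU remain.
Put 27 vCPU in host 2; 37 vCPU remain.
Put 27 vCPU in host 2; 10 vCPU remain.
Put 27 vCPU in host 3; 37 vCPU remain.
Put 27 vCPU in host 3; 10 vCPU remain.
Put 26 vCPU in host 4; 38 vCPU remain.
Put 24 vCPU in host 4; 14 vCPU remain.
Put 23 vCPU in host 5; 41 vCPU remain.
Put 23 vCPU in host 5; 18 vCPU remain.
Put 22 vCPU in host 6; 42 vCPU remain.
Put 22 vCPU in host 6; 20 vCPU remain.
Put 22 vCPU in host 7; 42 vCPU remain.
7 hosts × 64 vCPU = 448 vCPU; used 324 vCPU; unused 124 vCPU.

124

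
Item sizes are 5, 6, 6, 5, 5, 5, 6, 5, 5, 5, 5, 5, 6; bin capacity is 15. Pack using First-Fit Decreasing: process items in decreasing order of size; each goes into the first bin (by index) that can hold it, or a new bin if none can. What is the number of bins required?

Sorted descending: 6, 6, 6, 6, 5, 5, 5, 5, 5, 5, 5, 5, 5.
6 → bin 1 (remaining 9)
6 → bin 1 (remaining 3)
6 → bin 2 (remaining 9)
6 → bin 2 (remaining 3)
5 → bin 3 (remaining 10)
5 → bin 3 (remaining 5)
5 → bin 3 (remaining 0)
5 → bin 4 (remaining 10)
5 → bin 4 (remaining 5)
5 → bin 4 (remaining 0)
5 → bin 5 (remaining 10)
5 → bin 5 (remaining 5)
5 → bin 5 (remaining 0)
Final bins: [6,6] [6,6] [5,5,5] [5,5,5] [5,5,5].

5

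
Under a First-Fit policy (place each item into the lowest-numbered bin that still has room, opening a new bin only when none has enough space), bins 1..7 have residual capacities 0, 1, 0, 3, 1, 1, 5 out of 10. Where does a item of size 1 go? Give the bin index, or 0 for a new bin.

Bins with room: bin 2 (1), bin 4 (3), bin 5 (1), bin 6 (1), bin 7 (5).
The first with room is bin 2.

2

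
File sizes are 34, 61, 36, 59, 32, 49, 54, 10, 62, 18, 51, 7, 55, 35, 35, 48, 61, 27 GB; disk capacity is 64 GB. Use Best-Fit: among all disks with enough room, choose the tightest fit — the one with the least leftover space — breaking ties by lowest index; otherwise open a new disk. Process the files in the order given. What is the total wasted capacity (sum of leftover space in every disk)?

162

Put 34 GB in disk 1; 30 GB remain.
Put 61 GB in disk 2; 3 GB remain.
Put 36 GB in disk 3; 28 GB remain.
Put 59 GB in disk 4; 5 GB remain.
Put 32 GB in disk 5; 32 GB remain.
Put 49 GB in disk 6; 15 GB remain.
Put 54 GB in disk 7; 10 GB remain.
Put 10 GB in disk 7; 0 GB remain.
Put 62 GB in disk 8; 2 GB remain.
Put 18 GB in disk 3; 10 GB remain.
Put 51 GB in disk 9; 13 GB remain.
Put 7 GB in disk 3; 3 GB remain.
Put 55 GB in disk 10; 9 GB remain.
Put 35 GB in disk 11; 29 GB remain.
Put 35 GB in disk 12; 29 GB remain.
Put 48 GB in disk 13; 16 GB remain.
Put 61 GB in disk 14; 3 GB remain.
Put 27 GB in disk 11; 2 GB remain.
14 disks × 64 GB = 896 GB; used 734 GB; unused 162 GB.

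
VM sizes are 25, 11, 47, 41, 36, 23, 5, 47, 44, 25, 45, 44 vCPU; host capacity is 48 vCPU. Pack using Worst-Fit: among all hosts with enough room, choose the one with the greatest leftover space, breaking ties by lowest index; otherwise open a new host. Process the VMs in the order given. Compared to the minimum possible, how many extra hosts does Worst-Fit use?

Worst-Fit: [25,11] [47] [41] [36] [23,5] [47] [44] [25] [45] [44] → 10 hosts.
Total size 393 vCPU; any packing needs at least ⌈393/48⌉ = 9 hosts.
An optimal packing achieves that bound: [47] [47] [45] [44] [44] [41,5] [36,11] [25,23] [25] → 9 hosts.
Excess: 10 − 9 = 1.

1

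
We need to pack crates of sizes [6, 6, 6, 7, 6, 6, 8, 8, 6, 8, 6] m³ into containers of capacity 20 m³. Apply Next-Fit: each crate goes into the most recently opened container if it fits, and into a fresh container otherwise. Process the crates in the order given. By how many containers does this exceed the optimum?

0

Next-Fit: [6,6,6] [7,6,6] [8,8] [6,8,6] → 4 containers.
Total size 73 m³; any packing needs at least ⌈73/20⌉ = 4 containers.
So 4 is already optimal.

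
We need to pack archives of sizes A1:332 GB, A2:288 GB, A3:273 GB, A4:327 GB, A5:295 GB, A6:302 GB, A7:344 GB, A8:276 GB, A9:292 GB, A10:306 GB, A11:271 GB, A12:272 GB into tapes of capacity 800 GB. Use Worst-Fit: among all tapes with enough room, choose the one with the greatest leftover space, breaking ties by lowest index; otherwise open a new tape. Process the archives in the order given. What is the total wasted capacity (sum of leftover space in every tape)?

1222

Put A1 (332 GB) in tape 1; 468 GB remain.
Put A2 (288 GB) in tape 1; 180 GB remain.
Put A3 (273 GB) in tape 2; 527 GB remain.
Put A4 (327 GB) in tape 2; 200 GB remain.
Put A5 (295 GB) in tape 3; 505 GB remain.
Put A6 (302 GB) in tape 3; 203 GB remain.
Put A7 (344 GB) in tape 4; 456 GB remain.
Put A8 (276 GB) in tape 4; 180 GB remain.
Put A9 (292 GB) in tape 5; 508 GB remain.
Put A10 (306 GB) in tape 5; 202 GB remain.
Put A11 (271 GB) in tape 6; 529 GB remain.
Put A12 (272 GB) in tape 6; 257 GB remain.
6 tapes × 800 GB = 4800 GB; used 3578 GB; unused 1222 GB.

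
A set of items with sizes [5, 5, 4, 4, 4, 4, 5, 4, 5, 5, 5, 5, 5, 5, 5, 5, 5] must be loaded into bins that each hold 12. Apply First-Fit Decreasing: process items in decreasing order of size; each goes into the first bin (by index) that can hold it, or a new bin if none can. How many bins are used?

8

Sorted descending: 5, 5, 5, 5, 5, 5, 5, 5, 5, 5, 5, 5, 4, 4, 4, 4, 4.
bin 1: place 5, 7 left
bin 1: place 5, 2 left
bin 2: place 5, 7 left
bin 2: place 5, 2 left
bin 3: place 5, 7 left
bin 3: place 5, 2 left
bin 4: place 5, 7 left
bin 4: place 5, 2 left
bin 5: place 5, 7 left
bin 5: place 5, 2 left
bin 6: place 5, 7 left
bin 6: place 5, 2 left
bin 7: place 4, 8 left
bin 7: place 4, 4 left
bin 7: place 4, 0 left
bin 8: place 4, 8 left
bin 8: place 4, 4 left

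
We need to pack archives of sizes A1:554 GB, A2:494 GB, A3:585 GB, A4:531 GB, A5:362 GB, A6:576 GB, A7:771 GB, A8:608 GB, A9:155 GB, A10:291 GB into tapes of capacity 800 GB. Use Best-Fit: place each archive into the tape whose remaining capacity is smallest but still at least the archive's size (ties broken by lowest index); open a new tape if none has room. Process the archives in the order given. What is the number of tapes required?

tape 1: place A1 (554 GB), 246 GB left
tape 2: place A2 (494 GB), 306 GB left
tape 3: place A3 (585 GB), 215 GB left
tape 4: place A4 (531 GB), 269 GB left
tape 5: place A5 (362 GB), 438 GB left
tape 6: place A6 (576 GB), 224 GB left
tape 7: place A7 (771 GB), 29 GB left
tape 8: place A8 (608 GB), 192 GB left
tape 8: place A9 (155 GB), 37 GB left
tape 2: place A10 (291 GB), 15 GB left

8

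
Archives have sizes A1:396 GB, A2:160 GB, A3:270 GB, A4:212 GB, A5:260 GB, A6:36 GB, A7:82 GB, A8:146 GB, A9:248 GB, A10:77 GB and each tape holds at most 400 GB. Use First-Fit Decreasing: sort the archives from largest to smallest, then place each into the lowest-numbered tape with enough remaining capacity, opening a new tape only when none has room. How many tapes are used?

5 tapes

Sorted descending: 396, 270, 260, 248, 212, 160, 146, 82, 77, 36.
tape 1: place 396 GB, 4 GB left
tape 2: place 270 GB, 130 GB left
tape 3: place 260 GB, 140 GB left
tape 4: place 248 GB, 152 GB left
tape 5: place 212 GB, 188 GB left
tape 5: place 160 GB, 28 GB left
tape 4: place 146 GB, 6 GB left
tape 2: place 82 GB, 48 GB left
tape 3: place 77 GB, 63 GB left
tape 2: place 36 GB, 12 GB left
Final tapes: [396] [270,82,36] [260,77] [248,146] [212,160].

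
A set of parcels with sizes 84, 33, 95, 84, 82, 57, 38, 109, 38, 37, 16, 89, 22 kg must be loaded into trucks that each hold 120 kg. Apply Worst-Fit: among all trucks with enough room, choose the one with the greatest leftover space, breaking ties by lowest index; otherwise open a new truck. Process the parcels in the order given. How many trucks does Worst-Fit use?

8

Put 84 kg in truck 1; 36 kg remain.
Put 33 kg in truck 1; 3 kg remain.
Put 95 kg in truck 2; 25 kg remain.
Put 84 kg in truck 3; 36 kg remain.
Put 82 kg in truck 4; 38 kg remain.
Put 57 kg in truck 5; 63 kg remain.
Put 38 kg in truck 5; 25 kg remain.
Put 109 kg in truck 6; 11 kg remain.
Put 38 kg in truck 4; 0 kg remain.
Put 37 kg in truck 7; 83 kg remain.
Put 16 kg in truck 7; 67 kg remain.
Put 89 kg in truck 8; 31 kg remain.
Put 22 kg in truck 7; 45 kg remain.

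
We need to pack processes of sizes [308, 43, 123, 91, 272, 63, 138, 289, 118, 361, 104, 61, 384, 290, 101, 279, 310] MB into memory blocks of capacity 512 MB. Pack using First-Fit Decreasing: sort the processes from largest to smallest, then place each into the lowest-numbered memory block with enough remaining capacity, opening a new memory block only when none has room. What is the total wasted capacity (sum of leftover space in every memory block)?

Sorted descending: 384, 361, 310, 308, 290, 289, 279, 272, 138, 123, 118, 104, 101, 91, 63, 61, 43.
memory block 1: place 384 MB, 128 MB left
memory block 2: place 361 MB, 151 MB left
memory block 3: place 310 MB, 202 MB left
memory block 4: place 308 MB, 204 MB left
memory block 5: place 290 MB, 222 MB left
memory block 6: place 289 MB, 223 MB left
memory block 7: place 279 MB, 233 MB left
memory block 8: place 272 MB, 240 MB left
memory block 2: place 138 MB, 13 MB left
memory block 1: place 123 MB, 5 MB left
memory block 3: place 118 MB, 84 MB left
memory block 4: place 104 MB, 100 MB left
memory block 5: place 101 MB, 121 MB left
memory block 4: place 91 MB, 9 MB left
memory block 3: place 63 MB, 21 MB left
memory block 5: place 61 MB, 60 MB left
memory block 5: place 43 MB, 17 MB left
8 memory blocks × 512 MB = 4096 MB; used 3335 MB; unused 761 MB.

761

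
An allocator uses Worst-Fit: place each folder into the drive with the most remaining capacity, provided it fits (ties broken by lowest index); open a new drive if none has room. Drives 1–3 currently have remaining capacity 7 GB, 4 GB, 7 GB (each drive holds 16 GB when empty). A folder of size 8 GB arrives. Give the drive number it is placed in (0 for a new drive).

No drive has ≥ 8 GB free, so a new drive is opened.

0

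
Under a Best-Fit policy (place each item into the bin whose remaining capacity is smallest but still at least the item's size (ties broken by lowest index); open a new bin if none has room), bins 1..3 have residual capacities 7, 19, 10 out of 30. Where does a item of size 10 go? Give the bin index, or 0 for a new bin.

Bins with room: bin 2 (19), bin 3 (10).
Tightest fit is bin 3 with 10 free.

3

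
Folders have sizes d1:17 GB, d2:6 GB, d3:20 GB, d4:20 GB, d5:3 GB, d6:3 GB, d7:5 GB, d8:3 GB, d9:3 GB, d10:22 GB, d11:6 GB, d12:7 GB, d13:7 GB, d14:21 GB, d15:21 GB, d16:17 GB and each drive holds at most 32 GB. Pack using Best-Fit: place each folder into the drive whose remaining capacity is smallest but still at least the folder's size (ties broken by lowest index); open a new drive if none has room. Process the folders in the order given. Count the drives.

7 drives

drive 1: place d1 (17 GB), 15 GB left
drive 1: place d2 (6 GB), 9 GB left
drive 2: place d3 (20 GB), 12 GB left
drive 3: place d4 (20 GB), 12 GB left
drive 1: place d5 (3 GB), 6 GB left
drive 1: place d6 (3 GB), 3 GB left
drive 2: place d7 (5 GB), 7 GB left
drive 1: place d8 (3 GB), 0 GB left
drive 2: place d9 (3 GB), 4 GB left
drive 4: place d10 (22 GB), 10 GB left
drive 4: place d11 (6 GB), 4 GB left
drive 3: place d12 (7 GB), 5 GB left
drive 5: place d13 (7 GB), 25 GB left
drive 5: place d14 (21 GB), 4 GB left
drive 6: place d15 (21 GB), 11 GB left
drive 7: place d16 (17 GB), 15 GB left
Final drives: [17,6,3,3,3] [20,5,3] [20,7] [22,6] [7,21] [21] [17].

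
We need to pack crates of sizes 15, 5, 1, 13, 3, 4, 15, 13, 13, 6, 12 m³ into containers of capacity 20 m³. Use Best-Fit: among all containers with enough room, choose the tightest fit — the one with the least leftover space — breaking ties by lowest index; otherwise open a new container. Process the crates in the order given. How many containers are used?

Put 15 m³ in container 1; 5 m³ remain.
Put 5 m³ in container 1; 0 m³ remain.
Put 1 m³ in container 2; 19 m³ remain.
Put 13 m³ in container 2; 6 m³ remain.
Put 3 m³ in container 2; 3 m³ remain.
Put 4 m³ in container 3; 16 m³ remain.
Put 15 m³ in container 3; 1 m³ remain.
Put 13 m³ in container 4; 7 m³ remain.
Put 13 m³ in container 5; 7 m³ remain.
Put 6 m³ in container 4; 1 m³ remain.
Put 12 m³ in container 6; 8 m³ remain.

6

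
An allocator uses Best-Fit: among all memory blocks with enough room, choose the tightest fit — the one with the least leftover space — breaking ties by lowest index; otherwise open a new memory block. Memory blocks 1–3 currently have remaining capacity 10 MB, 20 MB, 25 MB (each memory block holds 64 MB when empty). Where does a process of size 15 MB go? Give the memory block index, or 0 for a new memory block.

2

Memory blocks with room: memory block 2 (20 MB), memory block 3 (25 MB).
Tightest fit is memory block 2 with 20 MB free.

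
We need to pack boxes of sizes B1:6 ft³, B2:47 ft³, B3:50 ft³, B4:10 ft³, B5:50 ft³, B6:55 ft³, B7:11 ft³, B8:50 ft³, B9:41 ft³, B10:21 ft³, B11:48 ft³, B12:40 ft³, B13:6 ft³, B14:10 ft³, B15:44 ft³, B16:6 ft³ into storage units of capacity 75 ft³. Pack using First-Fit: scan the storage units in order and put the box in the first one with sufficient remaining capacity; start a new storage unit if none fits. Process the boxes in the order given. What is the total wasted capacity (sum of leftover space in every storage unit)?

180

storage unit 1: place B1 (6 ft³), 69 ft³ left
storage unit 1: place B2 (47 ft³), 22 ft³ left
storage unit 2: place B3 (50 ft³), 25 ft³ left
storage unit 1: place B4 (10 ft³), 12 ft³ left
storage unit 3: place B5 (50 ft³), 25 ft³ left
storage unit 4: place B6 (55 ft³), 20 ft³ left
storage unit 1: place B7 (11 ft³), 1 ft³ left
storage unit 5: place B8 (50 ft³), 25 ft³ left
storage unit 6: place B9 (41 ft³), 34 ft³ left
storage unit 2: place B10 (21 ft³), 4 ft³ left
storage unit 7: place B11 (48 ft³), 27 ft³ left
storage unit 8: place B12 (40 ft³), 35 ft³ left
storage unit 3: place B13 (6 ft³), 19 ft³ left
storage unit 3: place B14 (10 ft³), 9 ft³ left
storage unit 9: place B15 (44 ft³), 31 ft³ left
storage unit 3: place B16 (6 ft³), 3 ft³ left
9 storage units × 75 ft³ = 675 ft³; used 495 ft³; unused 180 ft³.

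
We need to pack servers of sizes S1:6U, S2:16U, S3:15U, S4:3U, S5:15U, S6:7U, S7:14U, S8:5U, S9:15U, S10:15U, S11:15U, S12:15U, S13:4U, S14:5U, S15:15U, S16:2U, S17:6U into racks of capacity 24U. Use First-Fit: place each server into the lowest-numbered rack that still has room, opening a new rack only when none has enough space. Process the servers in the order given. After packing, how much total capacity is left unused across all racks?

43

Put S1 (6U) in rack 1; 18U remain.
Put S2 (16U) in rack 1; 2U remain.
Put S3 (15U) in rack 2; 9U remain.
Put S4 (3U) in rack 2; 6U remain.
Put S5 (15U) in rack 3; 9U remain.
Put S6 (7U) in rack 3; 2U remain.
Put S7 (14U) in rack 4; 10U remain.
Put S8 (5U) in rack 2; 1U remain.
Put S9 (15U) in rack 5; 9U remain.
Put S10 (15U) in rack 6; 9U remain.
Put S11 (15U) in rack 7; 9U remain.
Put S12 (15U) in rack 8; 9U remain.
Put S13 (4U) in rack 4; 6U remain.
Put S14 (5U) in rack 4; 1U remain.
Put S15 (15U) in rack 9; 9U remain.
Put S16 (2U) in rack 1; 0U remain.
Put S17 (6U) in rack 5; 3U remain.
9 racks × 24U = 216U; used 173U; unused 43U.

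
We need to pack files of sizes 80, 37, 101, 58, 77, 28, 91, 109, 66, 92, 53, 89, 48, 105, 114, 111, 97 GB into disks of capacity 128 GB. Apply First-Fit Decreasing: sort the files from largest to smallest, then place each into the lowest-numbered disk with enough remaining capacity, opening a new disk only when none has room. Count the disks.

13 disks

Sorted descending: 114, 111, 109, 105, 101, 97, 92, 91, 89, 80, 77, 66, 58, 53, 48, 37, 28.
Put 114 GB in disk 1; 14 GB remain.
Put 111 GB in disk 2; 17 GB remain.
Put 109 GB in disk 3; 19 GB remain.
Put 105 GB in disk 4; 23 GB remain.
Put 101 GB in disk 5; 27 GB remain.
Put 97 GB in disk 6; 31 GB remain.
Put 92 GB in disk 7; 36 GB remain.
Put 91 GB in disk 8; 37 GB remain.
Put 89 GB in disk 9; 39 GB remain.
Put 80 GB in disk 10; 48 GB remain.
Put 77 GB in disk 11; 51 GB remain.
Put 66 GB in disk 12; 62 GB remain.
Put 58 GB in disk 12; 4 GB remain.
Put 53 GB in disk 13; 75 GB remain.
Put 48 GB in disk 10; 0 GB remain.
Put 37 GB in disk 8; 0 GB remain.
Put 28 GB in disk 6; 3 GB remain.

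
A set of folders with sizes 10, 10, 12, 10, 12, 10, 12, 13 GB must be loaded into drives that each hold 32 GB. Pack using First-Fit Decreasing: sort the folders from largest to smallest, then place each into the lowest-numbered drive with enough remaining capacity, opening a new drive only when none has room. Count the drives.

4 drives

Sorted descending: 13, 12, 12, 12, 10, 10, 10, 10.
Put 13 GB in drive 1; 19 GB remain.
Put 12 GB in drive 1; 7 GB remain.
Put 12 GB in drive 2; 20 GB remain.
Put 12 GB in drive 2; 8 GB remain.
Put 10 GB in drive 3; 22 GB remain.
Put 10 GB in drive 3; 12 GB remain.
Put 10 GB in drive 3; 2 GB remain.
Put 10 GB in drive 4; 22 GB remain.
Final drives: [13,12] [12,12] [10,10,10] [10].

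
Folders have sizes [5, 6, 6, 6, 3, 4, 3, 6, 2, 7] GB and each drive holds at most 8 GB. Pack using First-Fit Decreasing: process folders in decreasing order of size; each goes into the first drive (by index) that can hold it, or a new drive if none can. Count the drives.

Sorted descending: 7, 6, 6, 6, 6, 5, 4, 3, 3, 2.
7 GB → drive 1 (remaining 1 GB)
6 GB → drive 2 (remaining 2 GB)
6 GB → drive 3 (remaining 2 GB)
6 GB → drive 4 (remaining 2 GB)
6 GB → drive 5 (remaining 2 GB)
5 GB → drive 6 (remaining 3 GB)
4 GB → drive 7 (remaining 4 GB)
3 GB → drive 6 (remaining 0 GB)
3 GB → drive 7 (remaining 1 GB)
2 GB → drive 2 (remaining 0 GB)

7 drives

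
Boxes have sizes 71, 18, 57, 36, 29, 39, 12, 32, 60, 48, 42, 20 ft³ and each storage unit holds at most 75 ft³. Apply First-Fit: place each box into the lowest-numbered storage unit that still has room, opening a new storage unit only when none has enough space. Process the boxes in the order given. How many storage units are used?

storage unit 1: place 71 ft³, 4 ft³ left
storage unit 2: place 18 ft³, 57 ft³ left
storage unit 2: place 57 ft³, 0 ft³ left
storage unit 3: place 36 ft³, 39 ft³ left
storage unit 3: place 29 ft³, 10 ft³ left
storage unit 4: place 39 ft³, 36 ft³ left
storage unit 4: place 12 ft³, 24 ft³ left
storage unit 5: place 32 ft³, 43 ft³ left
storage unit 6: place 60 ft³, 15 ft³ left
storage unit 7: place 48 ft³, 27 ft³ left
storage unit 5: place 42 ft³, 1 ft³ left
storage unit 4: place 20 ft³, 4 ft³ left
Final storage units: [71] [18,57] [36,29] [39,12,20] [32,42] [60] [48].

7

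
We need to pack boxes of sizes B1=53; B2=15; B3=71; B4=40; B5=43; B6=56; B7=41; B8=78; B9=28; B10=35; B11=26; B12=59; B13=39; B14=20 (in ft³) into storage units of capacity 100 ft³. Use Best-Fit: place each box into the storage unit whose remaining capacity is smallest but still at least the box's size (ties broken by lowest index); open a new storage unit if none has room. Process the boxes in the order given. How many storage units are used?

storage unit 1: place B1 (53 ft³), 47 ft³ left
storage unit 1: place B2 (15 ft³), 32 ft³ left
storage unit 2: place B3 (71 ft³), 29 ft³ left
storage unit 3: place B4 (40 ft³), 60 ft³ left
storage unit 3: place B5 (43 ft³), 17 ft³ left
storage unit 4: place B6 (56 ft³), 44 ft³ left
storage unit 4: place B7 (41 ft³), 3 ft³ left
storage unit 5: place B8 (78 ft³), 22 ft³ left
storage unit 2: place B9 (28 ft³), 1 ft³ left
storage unit 6: place B10 (35 ft³), 65 ft³ left
storage unit 1: place B11 (26 ft³), 6 ft³ left
storage unit 6: place B12 (59 ft³), 6 ft³ left
storage unit 7: place B13 (39 ft³), 61 ft³ left
storage unit 5: place B14 (20 ft³), 2 ft³ left
Final storage units: [53,15,26] [71,28] [40,43] [56,41] [78,20] [35,59] [39].

7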